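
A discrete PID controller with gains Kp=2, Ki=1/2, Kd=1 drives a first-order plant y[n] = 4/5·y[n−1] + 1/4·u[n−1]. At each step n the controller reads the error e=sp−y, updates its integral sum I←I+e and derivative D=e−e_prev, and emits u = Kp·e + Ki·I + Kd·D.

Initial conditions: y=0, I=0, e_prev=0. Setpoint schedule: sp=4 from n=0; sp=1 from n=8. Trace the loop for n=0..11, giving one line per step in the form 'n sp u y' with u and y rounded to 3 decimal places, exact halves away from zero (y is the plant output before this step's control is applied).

(exact arithmetic carried between steps; '≈' marks a value shown rounded to 6 d.p. or computed from one; I and e_prev carry over from the previous line; the table rounds u and y to 3 d.p., halves away from zero)
n=0: y=0, sp=4, e=sp−y=4; I=4, D=e−e_prev=4; u=2·4+1/2·4+1·4=14; next y=4/5·0+1/4·14=3.5
n=1: y=3.5, sp=4, e=sp−y=0.5; I=4.5, D=e−e_prev=-3.5; u=2·0.5+1/2·4.5+1·(-3.5)=-0.25; next y=4/5·3.5+1/4·(-0.25)=2.7375
n=2: y=2.7375, sp=4, e=sp−y=1.2625; I=5.7625, D=e−e_prev=0.7625; u=2·1.2625+1/2·5.7625+1·0.7625=6.16875; next y=4/5·2.7375+1/4·6.16875≈3.732188
n=3: y≈3.732188, sp=4, e=sp−y≈0.267813; I≈6.030313, D=e−e_prev≈-0.994688; u=2·0.267813+1/2·6.030313+1·(-0.994688)≈2.556094; next y=4/5·3.732188+1/4·2.556094≈3.624773
n=4: y≈3.624773, sp=4, e=sp−y≈0.375227; I≈6.405539, D=e−e_prev≈0.107414; u=2·0.375227+1/2·6.405539+1·0.107414≈4.060637; next y=4/5·3.624773+1/4·4.060637≈3.914978
n=5: y≈3.914978, sp=4, e=sp−y≈0.085022; I≈6.490561, D=e−e_prev≈-0.290204; u=2·0.085022+1/2·6.490561+1·(-0.290204)≈3.125120; next y=4/5·3.914978+1/4·3.125120≈3.913262
n=6: y≈3.913262, sp=4, e=sp−y≈0.086738; I≈6.577299, D=e−e_prev≈0.001716; u=2·0.086738+1/2·6.577299+1·0.001716≈3.463840; next y=4/5·3.913262+1/4·3.463840≈3.996570
n=7: y≈3.996570, sp=4, e=sp−y≈0.003430; I≈6.580729, D=e−e_prev≈-0.083308; u=2·0.003430+1/2·6.580729+1·(-0.083308)≈3.213917; next y=4/5·3.996570+1/4·3.213917≈4.000735
n=8: y≈4.000735, sp=1, e=sp−y≈-3.000735; I≈3.579994, D=e−e_prev≈-3.004165; u=2·(-3.000735)+1/2·3.579994+1·(-3.004165)≈-7.215639; next y=4/5·4.000735+1/4·(-7.215639)≈1.396678
n=9: y≈1.396678, sp=1, e=sp−y≈-0.396678; I≈3.183315, D=e−e_prev≈2.604057; u=2·(-0.396678)+1/2·3.183315+1·2.604057≈3.402357; next y=4/5·1.396678+1/4·3.402357≈1.967932
n=10: y≈1.967932, sp=1, e=sp−y≈-0.967932; I≈2.215383, D=e−e_prev≈-0.571254; u=2·(-0.967932)+1/2·2.215383+1·(-0.571254)≈-1.399426; next y=4/5·1.967932+1/4·(-1.399426)≈1.224489
n=11: y≈1.224489, sp=1, e=sp−y≈-0.224489; I≈1.990894, D=e−e_prev≈0.743443; u=2·(-0.224489)+1/2·1.990894+1·0.743443≈1.289912; next y=4/5·1.224489+1/4·1.289912≈1.302069

0 4 14.000 0.000
1 4 -0.250 3.500
2 4 6.169 2.738
3 4 2.556 3.732
4 4 4.061 3.625
5 4 3.125 3.915
6 4 3.464 3.913
7 4 3.214 3.997
8 1 -7.216 4.001
9 1 3.402 1.397
10 1 -1.399 1.968
11 1 1.290 1.224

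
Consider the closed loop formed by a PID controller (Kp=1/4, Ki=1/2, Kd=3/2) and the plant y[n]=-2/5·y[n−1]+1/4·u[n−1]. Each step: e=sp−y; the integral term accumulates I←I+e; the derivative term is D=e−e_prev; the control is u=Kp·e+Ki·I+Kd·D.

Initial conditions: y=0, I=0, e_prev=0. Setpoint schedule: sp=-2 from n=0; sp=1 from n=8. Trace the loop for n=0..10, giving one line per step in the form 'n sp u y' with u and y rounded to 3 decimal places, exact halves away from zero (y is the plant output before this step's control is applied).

(exact arithmetic carried between steps; '≈' marks a value shown rounded to 6 d.p. or computed from one; I and e_prev carry over from the previous line; the table rounds u and y to 3 d.p., halves away from zero)
n=0: y=0, sp=-2, e=sp−y=-2; I=-2, D=e−e_prev=-2; u=1/4·(-2)+1/2·(-2)+3/2·(-2)=-4.5; next y=-2/5·0+1/4·(-4.5)=-1.125
n=1: y=-1.125, sp=-2, e=sp−y=-0.875; I=-2.875, D=e−e_prev=1.125; u=1/4·(-0.875)+1/2·(-2.875)+3/2·1.125=0.03125; next y=-2/5·(-1.125)+1/4·0.03125≈0.457813
n=2: y≈0.457813, sp=-2, e=sp−y≈-2.457813; I≈-5.332813, D=e−e_prev≈-1.582813; u=1/4·(-2.457813)+1/2·(-5.332813)+3/2·(-1.582813)≈-5.655078; next y=-2/5·0.457813+1/4·(-5.655078)≈-1.596895
n=3: y≈-1.596895, sp=-2, e=sp−y≈-0.403105; I≈-5.735918, D=e−e_prev≈2.054707; u=1/4·(-0.403105)+1/2·(-5.735918)+3/2·2.054707≈0.113325; next y=-2/5·(-1.596895)+1/4·0.113325≈0.667089
n=4: y≈0.667089, sp=-2, e=sp−y≈-2.667089; I≈-8.403007, D=e−e_prev≈-2.263984; u=1/4·(-2.667089)+1/2·(-8.403007)+3/2·(-2.263984)≈-8.264251; next y=-2/5·0.667089+1/4·(-8.264251)≈-2.332898
n=5: y≈-2.332898, sp=-2, e=sp−y≈0.332898; I≈-8.070109, D=e−e_prev≈2.999988; u=1/4·0.332898+1/2·(-8.070109)+3/2·2.999988≈0.548152; next y=-2/5·(-2.332898)+1/4·0.548152≈1.070197
n=6: y≈1.070197, sp=-2, e=sp−y≈-3.070197; I≈-11.140306, D=e−e_prev≈-3.403096; u=1/4·(-3.070197)+1/2·(-11.140306)+3/2·(-3.403096)≈-11.442346; next y=-2/5·1.070197+1/4·(-11.442346)≈-3.288665
n=7: y≈-3.288665, sp=-2, e=sp−y≈1.288665; I≈-9.851641, D=e−e_prev≈4.358863; u=1/4·1.288665+1/2·(-9.851641)+3/2·4.358863≈1.934640; next y=-2/5·(-3.288665)+1/4·1.934640≈1.799126
n=8: y≈1.799126, sp=1, e=sp−y≈-0.799126; I≈-10.650767, D=e−e_prev≈-2.087792; u=1/4·(-0.799126)+1/2·(-10.650767)+3/2·(-2.087792)≈-8.656852; next y=-2/5·1.799126+1/4·(-8.656852)≈-2.883864
n=9: y≈-2.883864, sp=1, e=sp−y≈3.883864; I≈-6.766903, D=e−e_prev≈4.682990; u=1/4·3.883864+1/2·(-6.766903)+3/2·4.682990≈4.611999; next y=-2/5·(-2.883864)+1/4·4.611999≈2.306545
n=10: y≈2.306545, sp=1, e=sp−y≈-1.306545; I≈-8.073448, D=e−e_prev≈-5.190409; u=1/4·(-1.306545)+1/2·(-8.073448)+3/2·(-5.190409)≈-12.148974; next y=-2/5·2.306545+1/4·(-12.148974)≈-3.959861

0 -2 -4.500 0.000
1 -2 0.031 -1.125
2 -2 -5.655 0.458
3 -2 0.113 -1.597
4 -2 -8.264 0.667
5 -2 0.548 -2.333
6 -2 -11.442 1.070
7 -2 1.935 -3.289
8 1 -8.657 1.799
9 1 4.612 -2.884
10 1 -12.149 2.307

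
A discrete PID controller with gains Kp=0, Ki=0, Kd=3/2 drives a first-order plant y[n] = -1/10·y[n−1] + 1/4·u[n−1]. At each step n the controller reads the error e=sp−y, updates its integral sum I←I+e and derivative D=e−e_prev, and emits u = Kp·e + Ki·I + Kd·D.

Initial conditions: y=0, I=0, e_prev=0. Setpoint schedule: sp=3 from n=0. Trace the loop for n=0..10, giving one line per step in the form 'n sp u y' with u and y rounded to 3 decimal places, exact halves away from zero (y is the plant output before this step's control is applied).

(exact arithmetic carried between steps; '≈' marks a value shown rounded to 6 d.p. or computed from one; I and e_prev carry over from the previous line; the table rounds u and y to 3 d.p., halves away from zero)
n=0: y=0, sp=3, e=sp−y=3; I=3, D=e−e_prev=3; u=0·3+0·3+3/2·3=4.5; next y=-1/10·0+1/4·4.5=1.125
n=1: y=1.125, sp=3, e=sp−y=1.875; I=4.875, D=e−e_prev=-1.125; u=0·1.875+0·4.875+3/2·(-1.125)=-1.6875; next y=-1/10·1.125+1/4·(-1.6875)=-0.534375
n=2: y=-0.534375, sp=3, e=sp−y=3.534375; I=8.409375, D=e−e_prev=1.659375; u=0·3.534375+0·8.409375+3/2·1.659375≈2.489063; next y=-1/10·(-0.534375)+1/4·2.489063≈0.675703
n=3: y≈0.675703, sp=3, e=sp−y≈2.324297; I≈10.733672, D=e−e_prev≈-1.210078; u=0·2.324297+0·10.733672+3/2·(-1.210078)≈-1.815117; next y=-1/10·0.675703+1/4·(-1.815117)≈-0.521350
n=4: y≈-0.521350, sp=3, e=sp−y≈3.521350; I≈14.255021, D=e−e_prev≈1.197053; u=0·3.521350+0·14.255021+3/2·1.197053≈1.795579; next y=-1/10·(-0.521350)+1/4·1.795579≈0.501030
n=5: y≈0.501030, sp=3, e=sp−y≈2.498970; I≈16.753992, D=e−e_prev≈-1.022379; u=0·2.498970+0·16.753992+3/2·(-1.022379)≈-1.533569; next y=-1/10·0.501030+1/4·(-1.533569)≈-0.433495
n=6: y≈-0.433495, sp=3, e=sp−y≈3.433495; I≈20.187487, D=e−e_prev≈0.934525; u=0·3.433495+0·20.187487+3/2·0.934525≈1.401787; next y=-1/10·(-0.433495)+1/4·1.401787≈0.393796
n=7: y≈0.393796, sp=3, e=sp−y≈2.606204; I≈22.793691, D=e−e_prev≈-0.827292; u=0·2.606204+0·22.793691+3/2·(-0.827292)≈-1.240937; next y=-1/10·0.393796+1/4·(-1.240937)≈-0.349614
n=8: y≈-0.349614, sp=3, e=sp−y≈3.349614; I≈26.143305, D=e−e_prev≈0.743410; u=0·3.349614+0·26.143305+3/2·0.743410≈1.115116; next y=-1/10·(-0.349614)+1/4·1.115116≈0.313740
n=9: y≈0.313740, sp=3, e=sp−y≈2.686260; I≈28.829564, D=e−e_prev≈-0.663354; u=0·2.686260+0·28.829564+3/2·(-0.663354)≈-0.995031; next y=-1/10·0.313740+1/4·(-0.995031)≈-0.280132
n=10: y≈-0.280132, sp=3, e=sp−y≈3.280132; I≈32.109696, D=e−e_prev≈0.593872; u=0·3.280132+0·32.109696+3/2·0.593872≈0.890808; next y=-1/10·(-0.280132)+1/4·0.890808≈0.250715

0 3 4.500 0.000
1 3 -1.688 1.125
2 3 2.489 -0.534
3 3 -1.815 0.676
4 3 1.796 -0.521
5 3 -1.534 0.501
6 3 1.402 -0.433
7 3 -1.241 0.394
8 3 1.115 -0.350
9 3 -0.995 0.314
10 3 0.891 -0.280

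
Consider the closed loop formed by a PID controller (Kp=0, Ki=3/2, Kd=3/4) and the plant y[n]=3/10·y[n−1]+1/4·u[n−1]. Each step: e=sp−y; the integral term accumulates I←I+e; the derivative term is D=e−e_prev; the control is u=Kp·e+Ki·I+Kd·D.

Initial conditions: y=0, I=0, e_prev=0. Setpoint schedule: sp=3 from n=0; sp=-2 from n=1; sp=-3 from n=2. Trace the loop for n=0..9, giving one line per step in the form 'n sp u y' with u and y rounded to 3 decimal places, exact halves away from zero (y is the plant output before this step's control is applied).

0 3 6.750 0.000
1 -2 -6.047 1.688
2 -3 -2.753 -1.005
3 -3 -7.050 -0.990
4 -3 -7.647 -2.059
5 -3 -8.802 -2.530
6 -3 -8.893 -2.959
7 -3 -8.935 -3.111
8 -3 -8.756 -3.167
9 -3 -8.610 -3.139

(exact arithmetic carried between steps; '≈' marks a value shown rounded to 6 d.p. or computed from one; I and e_prev carry over from the previous line; the table rounds u and y to 3 d.p., halves away from zero)
n=0: y=0, sp=3, e=sp−y=3; I=3, D=e−e_prev=3; u=0·3+3/2·3+3/4·3=6.75; next y=3/10·0+1/4·6.75=1.6875
n=1: y=1.6875, sp=-2, e=sp−y=-3.6875; I=-0.6875, D=e−e_prev=-6.6875; u=0·(-3.6875)+3/2·(-0.6875)+3/4·(-6.6875)=-6.046875; next y=3/10·1.6875+1/4·(-6.046875)≈-1.005469
n=2: y≈-1.005469, sp=-3, e=sp−y≈-1.994531; I≈-2.682031, D=e−e_prev≈1.692969; u=0·(-1.994531)+3/2·(-2.682031)+3/4·1.692969≈-2.753320; next y=3/10·(-1.005469)+1/4·(-2.753320)≈-0.989971
n=3: y≈-0.989971, sp=-3, e=sp−y≈-2.010029; I≈-4.692061, D=e−e_prev≈-0.015498; u=0·(-2.010029)+3/2·(-4.692061)+3/4·(-0.015498)≈-7.049714; next y=3/10·(-0.989971)+1/4·(-7.049714)≈-2.059420
n=4: y≈-2.059420, sp=-3, e=sp−y≈-0.940580; I≈-5.632641, D=e−e_prev≈1.069449; u=0·(-0.940580)+3/2·(-5.632641)+3/4·1.069449≈-7.646874; next y=3/10·(-2.059420)+1/4·(-7.646874)≈-2.529545
n=5: y≈-2.529545, sp=-3, e=sp−y≈-0.470455; I≈-6.103096, D=e−e_prev≈0.470125; u=0·(-0.470455)+3/2·(-6.103096)+3/4·0.470125≈-8.802051; next y=3/10·(-2.529545)+1/4·(-8.802051)≈-2.959376
n=6: y≈-2.959376, sp=-3, e=sp−y≈-0.040624; I≈-6.143720, D=e−e_prev≈0.429832; u=0·(-0.040624)+3/2·(-6.143720)+3/4·0.429832≈-8.893207; next y=3/10·(-2.959376)+1/4·(-8.893207)≈-3.111114
n=7: y≈-3.111114, sp=-3, e=sp−y≈0.111114; I≈-6.032606, D=e−e_prev≈0.151738; u=0·0.111114+3/2·(-6.032606)+3/4·0.151738≈-8.935105; next y=3/10·(-3.111114)+1/4·(-8.935105)≈-3.167111
n=8: y≈-3.167111, sp=-3, e=sp−y≈0.167111; I≈-5.865495, D=e−e_prev≈0.055996; u=0·0.167111+3/2·(-5.865495)+3/4·0.055996≈-8.756246; next y=3/10·(-3.167111)+1/4·(-8.756246)≈-3.139195
n=9: y≈-3.139195, sp=-3, e=sp−y≈0.139195; I≈-5.726301, D=e−e_prev≈-0.027916; u=0·0.139195+3/2·(-5.726301)+3/4·(-0.027916)≈-8.610388; next y=3/10·(-3.139195)+1/4·(-8.610388)≈-3.094355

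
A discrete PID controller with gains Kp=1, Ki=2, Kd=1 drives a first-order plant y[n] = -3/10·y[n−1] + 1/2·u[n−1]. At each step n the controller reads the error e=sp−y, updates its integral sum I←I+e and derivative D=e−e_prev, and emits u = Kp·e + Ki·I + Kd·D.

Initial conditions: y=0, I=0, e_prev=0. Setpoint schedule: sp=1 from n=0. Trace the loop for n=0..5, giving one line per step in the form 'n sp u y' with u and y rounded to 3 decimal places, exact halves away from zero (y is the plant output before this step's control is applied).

0 1 4.000 0.000
1 1 -3.000 2.000
2 1 13.400 -2.100
3 1 -22.220 7.330
4 1 57.106 -13.309
5 1 -118.334 32.546

(exact arithmetic carried between steps; '≈' marks a value shown rounded to 6 d.p. or computed from one; I and e_prev carry over from the previous line; the table rounds u and y to 3 d.p., halves away from zero)
n=0: y=0, sp=1, e=sp−y=1; I=1, D=e−e_prev=1; u=1·1+2·1+1·1=4; next y=-3/10·0+1/2·4=2
n=1: y=2, sp=1, e=sp−y=-1; I=0, D=e−e_prev=-2; u=1·(-1)+2·0+1·(-2)=-3; next y=-3/10·2+1/2·(-3)=-2.1
n=2: y=-2.1, sp=1, e=sp−y=3.1; I=3.1, D=e−e_prev=4.1; u=1·3.1+2·3.1+1·4.1=13.4; next y=-3/10·(-2.1)+1/2·13.4=7.33
n=3: y=7.33, sp=1, e=sp−y=-6.33; I=-3.23, D=e−e_prev=-9.43; u=1·(-6.33)+2·(-3.23)+1·(-9.43)=-22.22; next y=-3/10·7.33+1/2·(-22.22)=-13.309
n=4: y=-13.309, sp=1, e=sp−y=14.309; I=11.079, D=e−e_prev=20.639; u=1·14.309+2·11.079+1·20.639=57.106; next y=-3/10·(-13.309)+1/2·57.106=32.5457
n=5: y=32.5457, sp=1, e=sp−y=-31.5457; I=-20.4667, D=e−e_prev=-45.8547; u=1·(-31.5457)+2·(-20.4667)+1·(-45.8547)=-118.3338; next y=-3/10·32.5457+1/2·(-118.3338)=-68.93061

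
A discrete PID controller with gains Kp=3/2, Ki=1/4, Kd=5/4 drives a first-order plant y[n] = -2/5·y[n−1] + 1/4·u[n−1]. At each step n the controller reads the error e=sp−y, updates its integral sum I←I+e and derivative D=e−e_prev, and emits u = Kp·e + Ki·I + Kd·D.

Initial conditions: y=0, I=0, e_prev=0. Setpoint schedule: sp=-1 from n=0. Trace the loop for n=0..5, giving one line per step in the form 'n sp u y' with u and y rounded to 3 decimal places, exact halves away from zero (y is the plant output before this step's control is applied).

0 -1 -3.000 0.000
1 -1 0.250 -0.750
2 -1 -4.088 0.363
3 -1 1.551 -1.167
4 -1 -6.383 0.854
5 -1 4.056 -1.938

(exact arithmetic carried between steps; '≈' marks a value shown rounded to 6 d.p. or computed from one; I and e_prev carry over from the previous line; the table rounds u and y to 3 d.p., halves away from zero)
n=0: y=0, sp=-1, e=sp−y=-1; I=-1, D=e−e_prev=-1; u=3/2·(-1)+1/4·(-1)+5/4·(-1)=-3; next y=-2/5·0+1/4·(-3)=-0.75
n=1: y=-0.75, sp=-1, e=sp−y=-0.25; I=-1.25, D=e−e_prev=0.75; u=3/2·(-0.25)+1/4·(-1.25)+5/4·0.75=0.25; next y=-2/5·(-0.75)+1/4·0.25=0.3625
n=2: y=0.3625, sp=-1, e=sp−y=-1.3625; I=-2.6125, D=e−e_prev=-1.1125; u=3/2·(-1.3625)+1/4·(-2.6125)+5/4·(-1.1125)=-4.0875; next y=-2/5·0.3625+1/4·(-4.0875)=-1.166875
n=3: y=-1.166875, sp=-1, e=sp−y=0.166875; I=-2.445625, D=e−e_prev=1.529375; u=3/2·0.166875+1/4·(-2.445625)+5/4·1.529375=1.550625; next y=-2/5·(-1.166875)+1/4·1.550625≈0.854406
n=4: y≈0.854406, sp=-1, e=sp−y≈-1.854406; I≈-4.300031, D=e−e_prev≈-2.021281; u=3/2·(-1.854406)+1/4·(-4.300031)+5/4·(-2.021281)≈-6.383219; next y=-2/5·0.854406+1/4·(-6.383219)≈-1.937567
n=5: y≈-1.937567, sp=-1, e=sp−y≈0.937567; I≈-3.362464, D=e−e_prev≈2.791973; u=3/2·0.937567+1/4·(-3.362464)+5/4·2.791973≈4.055702; next y=-2/5·(-1.937567)+1/4·4.055702≈1.788952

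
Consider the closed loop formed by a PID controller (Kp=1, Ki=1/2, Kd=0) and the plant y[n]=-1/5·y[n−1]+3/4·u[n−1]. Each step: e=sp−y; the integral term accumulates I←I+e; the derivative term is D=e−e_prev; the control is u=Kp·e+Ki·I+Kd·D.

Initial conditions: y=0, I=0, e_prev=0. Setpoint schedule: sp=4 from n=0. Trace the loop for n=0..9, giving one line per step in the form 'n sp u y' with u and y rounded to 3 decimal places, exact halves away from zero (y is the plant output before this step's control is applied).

0 4 6.000 0.000
1 4 1.250 4.500
2 4 7.694 0.038
3 4 1.087 5.763
4 4 9.356 -0.337
5 4 0.392 7.084
6 4 11.161 -1.123
7 4 -0.855 8.595
8 4 13.280 -2.360
9 4 -2.728 10.432

(exact arithmetic carried between steps; '≈' marks a value shown rounded to 6 d.p. or computed from one; I and e_prev carry over from the previous line; the table rounds u and y to 3 d.p., halves away from zero)
n=0: y=0, sp=4, e=sp−y=4; I=4, D=e−e_prev=4; u=1·4+1/2·4+0·4=6; next y=-1/5·0+3/4·6=4.5
n=1: y=4.5, sp=4, e=sp−y=-0.5; I=3.5, D=e−e_prev=-4.5; u=1·(-0.5)+1/2·3.5+0·(-4.5)=1.25; next y=-1/5·4.5+3/4·1.25=0.0375
n=2: y=0.0375, sp=4, e=sp−y=3.9625; I=7.4625, D=e−e_prev=4.4625; u=1·3.9625+1/2·7.4625+0·4.4625=7.69375; next y=-1/5·0.0375+3/4·7.69375≈5.762813
n=3: y≈5.762813, sp=4, e=sp−y≈-1.762813; I≈5.699688, D=e−e_prev≈-5.725313; u=1·(-1.762813)+1/2·5.699688+0·(-5.725313)≈1.087031; next y=-1/5·5.762813+3/4·1.087031≈-0.337289
n=4: y≈-0.337289, sp=4, e=sp−y≈4.337289; I≈10.036977, D=e−e_prev≈6.100102; u=1·4.337289+1/2·10.036977+0·6.100102≈9.355777; next y=-1/5·(-0.337289)+3/4·9.355777≈7.084291
n=5: y≈7.084291, sp=4, e=sp−y≈-3.084291; I≈6.952686, D=e−e_prev≈-7.421580; u=1·(-3.084291)+1/2·6.952686+0·(-7.421580)≈0.392052; next y=-1/5·7.084291+3/4·0.392052≈-1.122819
n=6: y≈-1.122819, sp=4, e=sp−y≈5.122819; I≈12.075505, D=e−e_prev≈8.207110; u=1·5.122819+1/2·12.075505+0·8.207110≈11.160572; next y=-1/5·(-1.122819)+3/4·11.160572≈8.594992
n=7: y≈8.594992, sp=4, e=sp−y≈-4.594992; I≈7.480512, D=e−e_prev≈-9.717812; u=1·(-4.594992)+1/2·7.480512+0·(-9.717812)≈-0.854736; next y=-1/5·8.594992+3/4·(-0.854736)≈-2.360051
n=8: y≈-2.360051, sp=4, e=sp−y≈6.360051; I≈13.840563, D=e−e_prev≈10.955043; u=1·6.360051+1/2·13.840563+0·10.955043≈13.280332; next y=-1/5·(-2.360051)+3/4·13.280332≈10.432259
n=9: y≈10.432259, sp=4, e=sp−y≈-6.432259; I≈7.408304, D=e−e_prev≈-12.792310; u=1·(-6.432259)+1/2·7.408304+0·(-12.792310)≈-2.728107; next y=-1/5·10.432259+3/4·(-2.728107)≈-4.132532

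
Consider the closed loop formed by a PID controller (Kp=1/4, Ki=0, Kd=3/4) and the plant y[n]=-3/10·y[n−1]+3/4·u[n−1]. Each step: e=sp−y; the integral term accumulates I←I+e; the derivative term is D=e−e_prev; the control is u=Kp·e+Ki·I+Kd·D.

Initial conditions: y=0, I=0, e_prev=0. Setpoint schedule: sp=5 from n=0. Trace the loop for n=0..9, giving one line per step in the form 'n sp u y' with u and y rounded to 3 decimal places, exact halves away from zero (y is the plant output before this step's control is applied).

(exact arithmetic carried between steps; '≈' marks a value shown rounded to 6 d.p. or computed from one; I and e_prev carry over from the previous line; the table rounds u and y to 3 d.p., halves away from zero)
n=0: y=0, sp=5, e=sp−y=5; I=5, D=e−e_prev=5; u=1/4·5+0·5+3/4·5=5; next y=-3/10·0+3/4·5=3.75
n=1: y=3.75, sp=5, e=sp−y=1.25; I=6.25, D=e−e_prev=-3.75; u=1/4·1.25+0·6.25+3/4·(-3.75)=-2.5; next y=-3/10·3.75+3/4·(-2.5)=-3
n=2: y=-3, sp=5, e=sp−y=8; I=14.25, D=e−e_prev=6.75; u=1/4·8+0·14.25+3/4·6.75=7.0625; next y=-3/10·(-3)+3/4·7.0625=6.196875
n=3: y=6.196875, sp=5, e=sp−y=-1.196875; I=13.053125, D=e−e_prev=-9.196875; u=1/4·(-1.196875)+0·13.053125+3/4·(-9.196875)=-7.196875; next y=-3/10·6.196875+3/4·(-7.196875)≈-7.256719
n=4: y≈-7.256719, sp=5, e=sp−y≈12.256719; I≈25.309844, D=e−e_prev≈13.453594; u=1/4·12.256719+0·25.309844+3/4·13.453594≈13.154375; next y=-3/10·(-7.256719)+3/4·13.154375≈12.042797
n=5: y≈12.042797, sp=5, e=sp−y≈-7.042797; I≈18.267047, D=e−e_prev≈-19.299516; u=1/4·(-7.042797)+0·18.267047+3/4·(-19.299516)≈-16.235336; next y=-3/10·12.042797+3/4·(-16.235336)≈-15.789341
n=6: y≈-15.789341, sp=5, e=sp−y≈20.789341; I≈39.056388, D=e−e_prev≈27.832138; u=1/4·20.789341+0·39.056388+3/4·27.832138≈26.071439; next y=-3/10·(-15.789341)+3/4·26.071439≈24.290381
n=7: y≈24.290381, sp=5, e=sp−y≈-19.290381; I≈19.766007, D=e−e_prev≈-40.079722; u=1/4·(-19.290381)+0·19.766007+3/4·(-40.079722)≈-34.882387; next y=-3/10·24.290381+3/4·(-34.882387)≈-33.448905
n=8: y≈-33.448905, sp=5, e=sp−y≈38.448905; I≈58.214911, D=e−e_prev≈57.739286; u=1/4·38.448905+0·58.214911+3/4·57.739286≈52.916691; next y=-3/10·(-33.448905)+3/4·52.916691≈49.722189
n=9: y≈49.722189, sp=5, e=sp−y≈-44.722189; I≈13.492722, D=e−e_prev≈-83.171094; u=1/4·(-44.722189)+0·13.492722+3/4·(-83.171094)≈-73.558868; next y=-3/10·49.722189+3/4·(-73.558868)≈-70.085808

0 5 5.000 0.000
1 5 -2.500 3.750
2 5 7.063 -3.000
3 5 -7.197 6.197
4 5 13.154 -7.257
5 5 -16.235 12.043
6 5 26.071 -15.789
7 5 -34.882 24.290
8 5 52.917 -33.449
9 5 -73.559 49.722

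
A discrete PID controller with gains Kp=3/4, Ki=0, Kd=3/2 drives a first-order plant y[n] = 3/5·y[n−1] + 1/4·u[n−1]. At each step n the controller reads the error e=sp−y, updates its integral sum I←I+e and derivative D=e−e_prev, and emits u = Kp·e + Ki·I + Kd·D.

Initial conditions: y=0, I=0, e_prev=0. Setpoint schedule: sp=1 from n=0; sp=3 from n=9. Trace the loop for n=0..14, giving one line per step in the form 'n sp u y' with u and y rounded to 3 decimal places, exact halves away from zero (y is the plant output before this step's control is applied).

0 1 2.250 0.000
1 1 -0.516 0.563
2 1 1.124 0.209
3 1 0.149 0.406
4 1 0.727 0.281
5 1 0.383 0.350
6 1 0.587 0.306
7 1 0.466 0.330
8 1 0.538 0.315
9 3 4.995 0.323
10 3 -0.511 1.443
11 3 2.754 0.738
12 3 0.812 1.131
13 3 1.963 0.882
14 3 1.278 1.020

(exact arithmetic carried between steps; '≈' marks a value shown rounded to 6 d.p. or computed from one; I and e_prev carry over from the previous line; the table rounds u and y to 3 d.p., halves away from zero)
n=0: y=0, sp=1, e=sp−y=1; I=1, D=e−e_prev=1; u=3/4·1+0·1+3/2·1=2.25; next y=3/5·0+1/4·2.25=0.5625
n=1: y=0.5625, sp=1, e=sp−y=0.4375; I=1.4375, D=e−e_prev=-0.5625; u=3/4·0.4375+0·1.4375+3/2·(-0.5625)=-0.515625; next y=3/5·0.5625+1/4·(-0.515625)≈0.208594
n=2: y≈0.208594, sp=1, e=sp−y≈0.791406; I≈2.228906, D=e−e_prev≈0.353906; u=3/4·0.791406+0·2.228906+3/2·0.353906≈1.124414; next y=3/5·0.208594+1/4·1.124414≈0.406260
n=3: y≈0.406260, sp=1, e=sp−y≈0.593740; I≈2.822646, D=e−e_prev≈-0.197666; u=3/4·0.593740+0·2.822646+3/2·(-0.197666)≈0.148806; next y=3/5·0.406260+1/4·0.148806≈0.280957
n=4: y≈0.280957, sp=1, e=sp−y≈0.719043; I≈3.541689, D=e−e_prev≈0.125302; u=3/4·0.719043+0·3.541689+3/2·0.125302≈0.727236; next y=3/5·0.280957+1/4·0.727236≈0.350383
n=5: y≈0.350383, sp=1, e=sp−y≈0.649617; I≈4.191306, D=e−e_prev≈-0.069426; u=3/4·0.649617+0·4.191306+3/2·(-0.069426)≈0.383074; next y=3/5·0.350383+1/4·0.383074≈0.305998
n=6: y≈0.305998, sp=1, e=sp−y≈0.694002; I≈4.885307, D=e−e_prev≈0.044385; u=3/4·0.694002+0·4.885307+3/2·0.044385≈0.587079; next y=3/5·0.305998+1/4·0.587079≈0.330369
n=7: y≈0.330369, sp=1, e=sp−y≈0.669631; I≈5.554939, D=e−e_prev≈-0.024370; u=3/4·0.669631+0·5.554939+3/2·(-0.024370)≈0.465668; next y=3/5·0.330369+1/4·0.465668≈0.314638
n=8: y≈0.314638, sp=1, e=sp−y≈0.685362; I≈6.240300, D=e−e_prev≈0.015730; u=3/4·0.685362+0·6.240300+3/2·0.015730≈0.537617; next y=3/5·0.314638+1/4·0.537617≈0.323187
n=9: y≈0.323187, sp=3, e=sp−y≈2.676813; I≈8.917113, D=e−e_prev≈1.991451; u=3/4·2.676813+0·8.917113+3/2·1.991451≈4.994786; next y=3/5·0.323187+1/4·4.994786≈1.442609
n=10: y≈1.442609, sp=3, e=sp−y≈1.557391; I≈10.474504, D=e−e_prev≈-1.119422; u=3/4·1.557391+0·10.474504+3/2·(-1.119422)≈-0.511089; next y=3/5·1.442609+1/4·(-0.511089)≈0.737793
n=11: y≈0.737793, sp=3, e=sp−y≈2.262207; I≈12.736711, D=e−e_prev≈0.704816; u=3/4·2.262207+0·12.736711+3/2·0.704816≈2.753879; next y=3/5·0.737793+1/4·2.753879≈1.131146
n=12: y≈1.131146, sp=3, e=sp−y≈1.868854; I≈14.605566, D=e−e_prev≈-0.393353; u=3/4·1.868854+0·14.605566+3/2·(-0.393353)≈0.811612; next y=3/5·1.131146+1/4·0.811612≈0.881590
n=13: y≈0.881590, sp=3, e=sp−y≈2.118410; I≈16.723975, D=e−e_prev≈0.249555; u=3/4·2.118410+0·16.723975+3/2·0.249555≈1.963140; next y=3/5·0.881590+1/4·1.963140≈1.019739
n=14: y≈1.019739, sp=3, e=sp−y≈1.980261; I≈18.704236, D=e−e_prev≈-0.138149; u=3/4·1.980261+0·18.704236+3/2·(-0.138149)≈1.277972; next y=3/5·1.019739+1/4·1.277972≈0.931337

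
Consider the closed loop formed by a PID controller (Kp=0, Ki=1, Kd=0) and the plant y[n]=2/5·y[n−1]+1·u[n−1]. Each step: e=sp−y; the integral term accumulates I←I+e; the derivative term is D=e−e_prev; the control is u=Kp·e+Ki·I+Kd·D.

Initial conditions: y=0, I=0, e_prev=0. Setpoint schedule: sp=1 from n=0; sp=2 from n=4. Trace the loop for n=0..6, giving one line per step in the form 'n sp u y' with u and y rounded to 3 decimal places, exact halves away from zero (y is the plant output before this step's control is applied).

0 1 1.000 0.000
1 1 1.000 1.000
2 1 0.600 1.400
3 1 0.440 1.160
4 2 1.536 0.904
5 2 1.638 1.898
6 2 1.241 2.397

(exact arithmetic carried between steps; '≈' marks a value shown rounded to 6 d.p. or computed from one; I and e_prev carry over from the previous line; the table rounds u and y to 3 d.p., halves away from zero)
n=0: y=0, sp=1, e=sp−y=1; I=1, D=e−e_prev=1; u=0·1+1·1+0·1=1; next y=2/5·0+1·1=1
n=1: y=1, sp=1, e=sp−y=0; I=1, D=e−e_prev=-1; u=0·0+1·1+0·(-1)=1; next y=2/5·1+1·1=1.4
n=2: y=1.4, sp=1, e=sp−y=-0.4; I=0.6, D=e−e_prev=-0.4; u=0·(-0.4)+1·0.6+0·(-0.4)=0.6; next y=2/5·1.4+1·0.6=1.16
n=3: y=1.16, sp=1, e=sp−y=-0.16; I=0.44, D=e−e_prev=0.24; u=0·(-0.16)+1·0.44+0·0.24=0.44; next y=2/5·1.16+1·0.44=0.904
n=4: y=0.904, sp=2, e=sp−y=1.096; I=1.536, D=e−e_prev=1.256; u=0·1.096+1·1.536+0·1.256=1.536; next y=2/5·0.904+1·1.536=1.8976
n=5: y=1.8976, sp=2, e=sp−y=0.1024; I=1.6384, D=e−e_prev=-0.9936; u=0·0.1024+1·1.6384+0·(-0.9936)=1.6384; next y=2/5·1.8976+1·1.6384=2.39744
n=6: y=2.39744, sp=2, e=sp−y=-0.39744; I=1.24096, D=e−e_prev=-0.49984; u=0·(-0.39744)+1·1.24096+0·(-0.49984)=1.24096; next y=2/5·2.39744+1·1.24096=2.199936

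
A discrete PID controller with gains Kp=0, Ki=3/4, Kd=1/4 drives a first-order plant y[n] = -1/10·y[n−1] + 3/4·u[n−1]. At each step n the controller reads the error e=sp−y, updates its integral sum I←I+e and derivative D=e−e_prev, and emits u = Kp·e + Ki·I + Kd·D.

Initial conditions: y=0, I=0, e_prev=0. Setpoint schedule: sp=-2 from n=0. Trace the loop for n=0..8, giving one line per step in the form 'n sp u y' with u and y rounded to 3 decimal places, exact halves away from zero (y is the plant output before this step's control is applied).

(exact arithmetic carried between steps; '≈' marks a value shown rounded to 6 d.p. or computed from one; I and e_prev carry over from the previous line; the table rounds u and y to 3 d.p., halves away from zero)
n=0: y=0, sp=-2, e=sp−y=-2; I=-2, D=e−e_prev=-2; u=0·(-2)+3/4·(-2)+1/4·(-2)=-2; next y=-1/10·0+3/4·(-2)=-1.5
n=1: y=-1.5, sp=-2, e=sp−y=-0.5; I=-2.5, D=e−e_prev=1.5; u=0·(-0.5)+3/4·(-2.5)+1/4·1.5=-1.5; next y=-1/10·(-1.5)+3/4·(-1.5)=-0.975
n=2: y=-0.975, sp=-2, e=sp−y=-1.025; I=-3.525, D=e−e_prev=-0.525; u=0·(-1.025)+3/4·(-3.525)+1/4·(-0.525)=-2.775; next y=-1/10·(-0.975)+3/4·(-2.775)=-1.98375
n=3: y=-1.98375, sp=-2, e=sp−y=-0.01625; I=-3.54125, D=e−e_prev=1.00875; u=0·(-0.01625)+3/4·(-3.54125)+1/4·1.00875=-2.40375; next y=-1/10·(-1.98375)+3/4·(-2.40375)≈-1.604438
n=4: y≈-1.604438, sp=-2, e=sp−y≈-0.395563; I≈-3.936813, D=e−e_prev≈-0.379313; u=0·(-0.395563)+3/4·(-3.936813)+1/4·(-0.379313)≈-3.047438; next y=-1/10·(-1.604438)+3/4·(-3.047438)≈-2.125134
n=5: y≈-2.125134, sp=-2, e=sp−y≈0.125134; I≈-3.811678, D=e−e_prev≈0.520697; u=0·0.125134+3/4·(-3.811678)+1/4·0.520697≈-2.728584; next y=-1/10·(-2.125134)+3/4·(-2.728584)≈-1.833925
n=6: y≈-1.833925, sp=-2, e=sp−y≈-0.166075; I≈-3.977753, D=e−e_prev≈-0.291210; u=0·(-0.166075)+3/4·(-3.977753)+1/4·(-0.291210)≈-3.056117; next y=-1/10·(-1.833925)+3/4·(-3.056117)≈-2.108696
n=7: y≈-2.108696, sp=-2, e=sp−y≈0.108696; I≈-3.869058, D=e−e_prev≈0.274771; u=0·0.108696+3/4·(-3.869058)+1/4·0.274771≈-2.833101; next y=-1/10·(-2.108696)+3/4·(-2.833101)≈-1.913956
n=8: y≈-1.913956, sp=-2, e=sp−y≈-0.086044; I≈-3.955102, D=e−e_prev≈-0.194740; u=0·(-0.086044)+3/4·(-3.955102)+1/4·(-0.194740)≈-3.015011; next y=-1/10·(-1.913956)+3/4·(-3.015011)≈-2.069863

0 -2 -2.000 0.000
1 -2 -1.500 -1.500
2 -2 -2.775 -0.975
3 -2 -2.404 -1.984
4 -2 -3.047 -1.604
5 -2 -2.729 -2.125
6 -2 -3.056 -1.834
7 -2 -2.833 -2.109
8 -2 -3.015 -1.914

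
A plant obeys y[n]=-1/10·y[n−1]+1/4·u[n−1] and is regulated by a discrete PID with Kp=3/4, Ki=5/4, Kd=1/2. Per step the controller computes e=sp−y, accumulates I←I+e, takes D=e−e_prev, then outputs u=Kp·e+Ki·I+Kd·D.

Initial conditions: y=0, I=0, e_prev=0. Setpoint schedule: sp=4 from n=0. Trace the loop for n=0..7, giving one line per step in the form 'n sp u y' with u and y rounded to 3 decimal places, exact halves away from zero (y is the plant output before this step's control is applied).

0 4 10.000 0.000
1 4 6.750 2.500
2 4 12.531 1.438
3 4 11.324 2.989
4 4 14.506 2.532
5 4 14.009 3.373
6 4 15.734 3.165
7 4 15.544 3.617

(exact arithmetic carried between steps; '≈' marks a value shown rounded to 6 d.p. or computed from one; I and e_prev carry over from the previous line; the table rounds u and y to 3 d.p., halves away from zero)
n=0: y=0, sp=4, e=sp−y=4; I=4, D=e−e_prev=4; u=3/4·4+5/4·4+1/2·4=10; next y=-1/10·0+1/4·10=2.5
n=1: y=2.5, sp=4, e=sp−y=1.5; I=5.5, D=e−e_prev=-2.5; u=3/4·1.5+5/4·5.5+1/2·(-2.5)=6.75; next y=-1/10·2.5+1/4·6.75=1.4375
n=2: y=1.4375, sp=4, e=sp−y=2.5625; I=8.0625, D=e−e_prev=1.0625; u=3/4·2.5625+5/4·8.0625+1/2·1.0625=12.53125; next y=-1/10·1.4375+1/4·12.53125≈2.989063
n=3: y≈2.989063, sp=4, e=sp−y≈1.010938; I≈9.073438, D=e−e_prev≈-1.551563; u=3/4·1.010938+5/4·9.073438+1/2·(-1.551563)≈11.324219; next y=-1/10·2.989063+1/4·11.324219≈2.532148
n=4: y≈2.532148, sp=4, e=sp−y≈1.467852; I≈10.541289, D=e−e_prev≈0.456914; u=3/4·1.467852+5/4·10.541289+1/2·0.456914≈14.505957; next y=-1/10·2.532148+1/4·14.505957≈3.373274
n=5: y≈3.373274, sp=4, e=sp−y≈0.626726; I≈11.168015, D=e−e_prev≈-0.841126; u=3/4·0.626726+5/4·11.168015+1/2·(-0.841126)≈14.009500; next y=-1/10·3.373274+1/4·14.009500≈3.165047
n=6: y≈3.165047, sp=4, e=sp−y≈0.834953; I≈12.002967, D=e−e_prev≈0.208227; u=3/4·0.834953+5/4·12.002967+1/2·0.208227≈15.734037; next y=-1/10·3.165047+1/4·15.734037≈3.617004
n=7: y≈3.617004, sp=4, e=sp−y≈0.382996; I≈12.385963, D=e−e_prev≈-0.451957; u=3/4·0.382996+5/4·12.385963+1/2·(-0.451957)≈15.543722; next y=-1/10·3.617004+1/4·15.543722≈3.524230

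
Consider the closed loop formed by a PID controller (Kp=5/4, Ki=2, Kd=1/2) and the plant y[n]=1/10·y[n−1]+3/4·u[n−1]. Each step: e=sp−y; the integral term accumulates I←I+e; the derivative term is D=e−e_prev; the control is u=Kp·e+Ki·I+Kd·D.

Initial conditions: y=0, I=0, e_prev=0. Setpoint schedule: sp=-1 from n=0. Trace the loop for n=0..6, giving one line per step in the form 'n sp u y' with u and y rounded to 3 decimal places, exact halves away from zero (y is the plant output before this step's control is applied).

0 -1 -3.750 0.000
1 -1 5.297 -2.813
2 -1 -16.874 3.691
3 -1 36.912 -12.286
4 -1 -93.785 26.455
5 -1 223.733 -67.693
6 -1 -547.668 161.030

(exact arithmetic carried between steps; '≈' marks a value shown rounded to 6 d.p. or computed from one; I and e_prev carry over from the previous line; the table rounds u and y to 3 d.p., halves away from zero)
n=0: y=0, sp=-1, e=sp−y=-1; I=-1, D=e−e_prev=-1; u=5/4·(-1)+2·(-1)+1/2·(-1)=-3.75; next y=1/10·0+3/4·(-3.75)=-2.8125
n=1: y=-2.8125, sp=-1, e=sp−y=1.8125; I=0.8125, D=e−e_prev=2.8125; u=5/4·1.8125+2·0.8125+1/2·2.8125=5.296875; next y=1/10·(-2.8125)+3/4·5.296875≈3.691406
n=2: y≈3.691406, sp=-1, e=sp−y≈-4.691406; I≈-3.878906, D=e−e_prev≈-6.503906; u=5/4·(-4.691406)+2·(-3.878906)+1/2·(-6.503906)≈-16.874023; next y=1/10·3.691406+3/4·(-16.874023)≈-12.286377
n=3: y≈-12.286377, sp=-1, e=sp−y≈11.286377; I≈7.407471, D=e−e_prev≈15.977783; u=5/4·11.286377+2·7.407471+1/2·15.977783≈36.911804; next y=1/10·(-12.286377)+3/4·36.911804≈26.455215
n=4: y≈26.455215, sp=-1, e=sp−y≈-27.455215; I≈-20.047745, D=e−e_prev≈-38.741592; u=5/4·(-27.455215)+2·(-20.047745)+1/2·(-38.741592)≈-93.785305; next y=1/10·26.455215+3/4·(-93.785305)≈-67.693457
n=5: y≈-67.693457, sp=-1, e=sp−y≈66.693457; I≈46.645712, D=e−e_prev≈94.148673; u=5/4·66.693457+2·46.645712+1/2·94.148673≈223.732583; next y=1/10·(-67.693457)+3/4·223.732583≈161.030091
n=6: y≈161.030091, sp=-1, e=sp−y≈-162.030091; I≈-115.384379, D=e−e_prev≈-228.723549; u=5/4·(-162.030091)+2·(-115.384379)+1/2·(-228.723549)≈-547.668146; next y=1/10·161.030091+3/4·(-547.668146)≈-394.648101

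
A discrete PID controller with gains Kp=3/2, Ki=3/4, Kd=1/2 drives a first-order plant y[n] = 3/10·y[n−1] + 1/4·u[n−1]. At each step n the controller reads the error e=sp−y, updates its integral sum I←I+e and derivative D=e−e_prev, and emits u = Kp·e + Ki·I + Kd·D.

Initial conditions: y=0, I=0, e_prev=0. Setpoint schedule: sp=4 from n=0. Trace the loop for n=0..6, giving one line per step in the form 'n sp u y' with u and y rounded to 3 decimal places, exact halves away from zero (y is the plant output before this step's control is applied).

0 4 11.000 0.000
1 4 4.438 2.750
2 4 8.993 1.934
3 4 7.675 2.829
4 4 9.169 2.767
5 4 9.087 3.123
6 4 9.686 3.208

(exact arithmetic carried between steps; '≈' marks a value shown rounded to 6 d.p. or computed from one; I and e_prev carry over from the previous line; the table rounds u and y to 3 d.p., halves away from zero)
n=0: y=0, sp=4, e=sp−y=4; I=4, D=e−e_prev=4; u=3/2·4+3/4·4+1/2·4=11; next y=3/10·0+1/4·11=2.75
n=1: y=2.75, sp=4, e=sp−y=1.25; I=5.25, D=e−e_prev=-2.75; u=3/2·1.25+3/4·5.25+1/2·(-2.75)=4.4375; next y=3/10·2.75+1/4·4.4375=1.934375
n=2: y=1.934375, sp=4, e=sp−y=2.065625; I=7.315625, D=e−e_prev=0.815625; u=3/2·2.065625+3/4·7.315625+1/2·0.815625≈8.992969; next y=3/10·1.934375+1/4·8.992969≈2.828555
n=3: y≈2.828555, sp=4, e=sp−y≈1.171445; I≈8.487070, D=e−e_prev≈-0.894180; u=3/2·1.171445+3/4·8.487070+1/2·(-0.894180)≈7.675381; next y=3/10·2.828555+1/4·7.675381≈2.767412
n=4: y≈2.767412, sp=4, e=sp−y≈1.232588; I≈9.719659, D=e−e_prev≈0.061143; u=3/2·1.232588+3/4·9.719659+1/2·0.061143≈9.169198; next y=3/10·2.767412+1/4·9.169198≈3.122523
n=5: y≈3.122523, sp=4, e=sp−y≈0.877477; I≈10.597136, D=e−e_prev≈-0.355111; u=3/2·0.877477+3/4·10.597136+1/2·(-0.355111)≈9.086512; next y=3/10·3.122523+1/4·9.086512≈3.208385
n=6: y≈3.208385, sp=4, e=sp−y≈0.791615; I≈11.388751, D=e−e_prev≈-0.085862; u=3/2·0.791615+3/4·11.388751+1/2·(-0.085862)≈9.686055; next y=3/10·3.208385+1/4·9.686055≈3.384029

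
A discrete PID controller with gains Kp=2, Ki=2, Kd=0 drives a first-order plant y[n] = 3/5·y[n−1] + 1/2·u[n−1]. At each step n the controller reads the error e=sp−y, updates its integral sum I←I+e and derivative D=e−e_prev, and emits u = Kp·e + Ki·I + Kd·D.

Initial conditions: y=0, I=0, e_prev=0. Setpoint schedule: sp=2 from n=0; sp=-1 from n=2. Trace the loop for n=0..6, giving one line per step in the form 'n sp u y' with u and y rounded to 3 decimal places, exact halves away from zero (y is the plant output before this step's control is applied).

0 2 8.000 0.000
1 2 -4.000 4.000
2 -1 -5.600 0.400
3 -1 3.440 -2.560
4 -1 -4.416 0.184
5 -1 2.342 -2.098
6 -1 -3.503 -0.087

(exact arithmetic carried between steps; '≈' marks a value shown rounded to 6 d.p. or computed from one; I and e_prev carry over from the previous line; the table rounds u and y to 3 d.p., halves away from zero)
n=0: y=0, sp=2, e=sp−y=2; I=2, D=e−e_prev=2; u=2·2+2·2+0·2=8; next y=3/5·0+1/2·8=4
n=1: y=4, sp=2, e=sp−y=-2; I=0, D=e−e_prev=-4; u=2·(-2)+2·0+0·(-4)=-4; next y=3/5·4+1/2·(-4)=0.4
n=2: y=0.4, sp=-1, e=sp−y=-1.4; I=-1.4, D=e−e_prev=0.6; u=2·(-1.4)+2·(-1.4)+0·0.6=-5.6; next y=3/5·0.4+1/2·(-5.6)=-2.56
n=3: y=-2.56, sp=-1, e=sp−y=1.56; I=0.16, D=e−e_prev=2.96; u=2·1.56+2·0.16+0·2.96=3.44; next y=3/5·(-2.56)+1/2·3.44=0.184
n=4: y=0.184, sp=-1, e=sp−y=-1.184; I=-1.024, D=e−e_prev=-2.744; u=2·(-1.184)+2·(-1.024)+0·(-2.744)=-4.416; next y=3/5·0.184+1/2·(-4.416)=-2.0976
n=5: y=-2.0976, sp=-1, e=sp−y=1.0976; I=0.0736, D=e−e_prev=2.2816; u=2·1.0976+2·0.0736+0·2.2816=2.3424; next y=3/5·(-2.0976)+1/2·2.3424=-0.08736
n=6: y=-0.08736, sp=-1, e=sp−y=-0.91264; I=-0.83904, D=e−e_prev=-2.01024; u=2·(-0.91264)+2·(-0.83904)+0·(-2.01024)=-3.50336; next y=3/5·(-0.08736)+1/2·(-3.50336)=-1.804096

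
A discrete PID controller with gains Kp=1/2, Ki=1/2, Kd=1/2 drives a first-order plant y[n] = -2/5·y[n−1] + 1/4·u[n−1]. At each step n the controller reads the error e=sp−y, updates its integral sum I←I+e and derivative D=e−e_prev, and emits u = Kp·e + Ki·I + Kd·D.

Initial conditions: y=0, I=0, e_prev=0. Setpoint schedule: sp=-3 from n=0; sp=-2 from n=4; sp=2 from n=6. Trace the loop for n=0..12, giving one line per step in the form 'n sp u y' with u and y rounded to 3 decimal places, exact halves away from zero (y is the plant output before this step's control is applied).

(exact arithmetic carried between steps; '≈' marks a value shown rounded to 6 d.p. or computed from one; I and e_prev carry over from the previous line; the table rounds u and y to 3 d.p., halves away from zero)
n=0: y=0, sp=-3, e=sp−y=-3; I=-3, D=e−e_prev=-3; u=1/2·(-3)+1/2·(-3)+1/2·(-3)=-4.5; next y=-2/5·0+1/4·(-4.5)=-1.125
n=1: y=-1.125, sp=-3, e=sp−y=-1.875; I=-4.875, D=e−e_prev=1.125; u=1/2·(-1.875)+1/2·(-4.875)+1/2·1.125=-2.8125; next y=-2/5·(-1.125)+1/4·(-2.8125)=-0.253125
n=2: y=-0.253125, sp=-3, e=sp−y=-2.746875; I=-7.621875, D=e−e_prev=-0.871875; u=1/2·(-2.746875)+1/2·(-7.621875)+1/2·(-0.871875)≈-5.620313; next y=-2/5·(-0.253125)+1/4·(-5.620313)≈-1.303828
n=3: y≈-1.303828, sp=-3, e=sp−y≈-1.696172; I≈-9.318047, D=e−e_prev≈1.050703; u=1/2·(-1.696172)+1/2·(-9.318047)+1/2·1.050703≈-4.981758; next y=-2/5·(-1.303828)+1/4·(-4.981758)≈-0.723908
n=4: y≈-0.723908, sp=-2, e=sp−y≈-1.276092; I≈-10.594139, D=e−e_prev≈0.420080; u=1/2·(-1.276092)+1/2·(-10.594139)+1/2·0.420080≈-5.725075; next y=-2/5·(-0.723908)+1/4·(-5.725075)≈-1.141706
n=5: y≈-1.141706, sp=-2, e=sp−y≈-0.858294; I≈-11.452433, D=e−e_prev≈0.417797; u=1/2·(-0.858294)+1/2·(-11.452433)+1/2·0.417797≈-5.946465; next y=-2/5·(-1.141706)+1/4·(-5.946465)≈-1.029934
n=6: y≈-1.029934, sp=2, e=sp−y≈3.029934; I≈-8.422499, D=e−e_prev≈3.888229; u=1/2·3.029934+1/2·(-8.422499)+1/2·3.888229≈-0.752168; next y=-2/5·(-1.029934)+1/4·(-0.752168)≈0.223932
n=7: y≈0.223932, sp=2, e=sp−y≈1.776068; I≈-6.646431, D=e−e_prev≈-1.253866; u=1/2·1.776068+1/2·(-6.646431)+1/2·(-1.253866)≈-3.062114; next y=-2/5·0.223932+1/4·(-3.062114)≈-0.855101
n=8: y≈-0.855101, sp=2, e=sp−y≈2.855101; I≈-3.791330, D=e−e_prev≈1.079033; u=1/2·2.855101+1/2·(-3.791330)+1/2·1.079033≈0.071402; next y=-2/5·(-0.855101)+1/4·0.071402≈0.359891
n=9: y≈0.359891, sp=2, e=sp−y≈1.640109; I≈-2.151221, D=e−e_prev≈-1.214992; u=1/2·1.640109+1/2·(-2.151221)+1/2·(-1.214992)≈-0.863052; next y=-2/5·0.359891+1/4·(-0.863052)≈-0.359719
n=10: y≈-0.359719, sp=2, e=sp−y≈2.359719; I≈0.208499, D=e−e_prev≈0.719610; u=1/2·2.359719+1/2·0.208499+1/2·0.719610≈1.643914; next y=-2/5·(-0.359719)+1/4·1.643914≈0.554866
n=11: y≈0.554866, sp=2, e=sp−y≈1.445134; I≈1.653633, D=e−e_prev≈-0.914586; u=1/2·1.445134+1/2·1.653633+1/2·(-0.914586)≈1.092090; next y=-2/5·0.554866+1/4·1.092090≈0.051076
n=12: y≈0.051076, sp=2, e=sp−y≈1.948924; I≈3.602556, D=e−e_prev≈0.503790; u=1/2·1.948924+1/2·3.602556+1/2·0.503790≈3.027635; next y=-2/5·0.051076+1/4·3.027635≈0.736478

0 -3 -4.500 0.000
1 -3 -2.813 -1.125
2 -3 -5.620 -0.253
3 -3 -4.982 -1.304
4 -2 -5.725 -0.724
5 -2 -5.946 -1.142
6 2 -0.752 -1.030
7 2 -3.062 0.224
8 2 0.071 -0.855
9 2 -0.863 0.360
10 2 1.644 -0.360
11 2 1.092 0.555
12 2 3.028 0.051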